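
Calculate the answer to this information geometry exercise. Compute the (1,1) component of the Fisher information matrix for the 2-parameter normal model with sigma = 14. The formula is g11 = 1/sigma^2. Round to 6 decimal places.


For the 2-parameter normal family, the Fisher metric has:
  g11 = 1/sigma^2, g22 = 2/sigma^2.
sigma = 14, sigma^2 = 196.
g11 = 0.005102

0.005102


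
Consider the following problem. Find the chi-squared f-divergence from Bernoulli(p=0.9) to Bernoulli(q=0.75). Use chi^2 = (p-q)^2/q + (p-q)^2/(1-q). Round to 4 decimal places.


Chi-squared divergence between Bernoulli distributions:
chi^2 = (p-q)^2/q + (p-q)^2/(1-q).
p = 0.9, q = 0.75, p-q = 0.15.
(p-q)^2 = 0.0225.
term1 = 0.0225/0.75 = 0.03.
term2 = 0.0225/0.25 = 0.09.
chi^2 = 0.03 + 0.09 = 0.1200

0.1200


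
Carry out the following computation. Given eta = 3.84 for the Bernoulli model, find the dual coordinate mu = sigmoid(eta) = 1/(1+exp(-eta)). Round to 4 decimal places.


Dual coordinate (expectation parameter) for Bernoulli:
mu = 1/(1+exp(-eta)).
eta = 3.84.
exp(-eta) = exp(-3.84) = 0.021494.
mu = 1/(1+0.021494) = 0.9790

0.9790


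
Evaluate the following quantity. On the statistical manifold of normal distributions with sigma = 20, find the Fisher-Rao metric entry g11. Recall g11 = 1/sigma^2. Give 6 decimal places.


For the 2-parameter normal family, the Fisher metric has:
  g11 = 1/sigma^2, g22 = 2/sigma^2.
sigma = 20, sigma^2 = 400.
g11 = 0.002500

0.002500


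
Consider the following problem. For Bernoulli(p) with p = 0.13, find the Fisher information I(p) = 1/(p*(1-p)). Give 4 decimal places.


For Bernoulli(p), Fisher information is I(p) = 1/(p*(1-p)).
p = 0.13, 1-p = 0.87.
p*(1-p) = 0.1131.
I(p) = 1/0.1131 = 8.8417

8.8417


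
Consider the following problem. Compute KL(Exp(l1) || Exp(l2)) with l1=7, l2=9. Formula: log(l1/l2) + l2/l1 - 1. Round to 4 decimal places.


KL divergence for exponential family:
KL = log(l1/l2) + l2/l1 - 1.
log(7/9) = -0.251314.
9/7 = 1.285714.
KL = -0.251314 + 1.285714 - 1 = 0.0344

0.0344


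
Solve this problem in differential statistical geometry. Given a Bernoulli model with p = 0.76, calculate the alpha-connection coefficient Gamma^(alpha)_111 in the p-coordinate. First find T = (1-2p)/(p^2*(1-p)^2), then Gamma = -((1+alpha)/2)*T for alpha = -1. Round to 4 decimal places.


Skewness (Amari-Chentsov) tensor: T = (1-2p)/(p^2*(1-p)^2).
p = 0.76, 1-2p = -0.52, p^2 = 0.5776, (1-p)^2 = 0.0576.
T = -0.52/(0.5776 * 0.0576) = -15.629809.
In the p-coordinate, Gamma^(alpha) = Gamma^(0) - (alpha/2)*T with Gamma^(0) = (1/2)*g'(p) = -T/2,
so Gamma^(alpha) = -((1+alpha)/2)*T.
alpha = -1, -(1+alpha)/2 = 0.0.
Gamma = 0.0 * -15.629809 = 0.0000

0.0000


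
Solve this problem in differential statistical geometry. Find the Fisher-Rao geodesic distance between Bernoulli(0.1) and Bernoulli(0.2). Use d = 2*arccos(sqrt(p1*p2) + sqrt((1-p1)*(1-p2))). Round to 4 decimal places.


Geodesic distance on Bernoulli manifold:
d(p1,p2) = 2*arccos(sqrt(p1*p2) + sqrt((1-p1)*(1-p2))).
sqrt(p1*p2) = sqrt(0.1*0.2) = 0.141421.
sqrt((1-p1)*(1-p2)) = sqrt(0.9*0.8) = 0.848528.
arg = 0.141421 + 0.848528 = 0.989949.
d = 2*arccos(0.989949) = 0.2838

0.2838


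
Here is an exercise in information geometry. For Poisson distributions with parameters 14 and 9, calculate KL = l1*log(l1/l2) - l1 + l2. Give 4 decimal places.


KL divergence for Poisson:
KL = l1*log(l1/l2) - l1 + l2.
l1 = 14, l2 = 9.
log(14/9) = 0.441833.
l1*log(l1/l2) = 14 * 0.441833 = 6.185659.
KL = 6.185659 - 14 + 9 = 1.1857

1.1857


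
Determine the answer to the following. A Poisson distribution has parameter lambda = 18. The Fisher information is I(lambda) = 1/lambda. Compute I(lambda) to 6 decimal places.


Fisher information for Poisson: I(lambda) = 1/lambda.
lambda = 18.
I(lambda) = 1/18 = 0.055556

0.055556


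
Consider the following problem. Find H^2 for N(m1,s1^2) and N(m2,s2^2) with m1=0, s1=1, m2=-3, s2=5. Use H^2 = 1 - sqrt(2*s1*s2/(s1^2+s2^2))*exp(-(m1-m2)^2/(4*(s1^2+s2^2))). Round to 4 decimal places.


Squared Hellinger distance for Gaussians:
H^2 = 1 - sqrt(2*s1*s2/(s1^2+s2^2)) * exp(-(m1-m2)^2/(4*(s1^2+s2^2))).
s1^2 = 1, s2^2 = 25, s1^2+s2^2 = 26.
sqrt(2*1*5/(26)) = 0.620174.
(m1-m2)^2 = (3)^2 = 9.
exp(-9/(4*26)) = exp(-0.086538) = 0.9171.
H^2 = 1 - 0.620174*0.9171 = 0.4312

0.4312


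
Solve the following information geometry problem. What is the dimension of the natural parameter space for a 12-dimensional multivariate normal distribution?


Exponential family dimension calculation:
For 12-dim MVN: mean has 12 params, covariance has 12*13/2 = 78 unique entries.
Total dim = 12 + 78 = 90.

90


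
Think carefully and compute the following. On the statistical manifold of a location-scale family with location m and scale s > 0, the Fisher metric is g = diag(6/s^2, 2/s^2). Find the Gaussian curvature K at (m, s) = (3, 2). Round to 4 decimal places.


The metric has the form g = (A dm^2 + B ds^2)/s^2 with A = 6, B = 2.
Substitute u = sqrt(A/B)*m: g = B*(du^2 + ds^2)/s^2, i.e. B times the
Poincare upper half-plane metric, which has constant Gaussian curvature -1.
Scaling a 2D metric by a constant c divides the Gaussian curvature by c,
so K = -1/B = -1/(2) = -0.5000 everywhere (the point (m, s) = (3, 2) is irrelevant:
the curvature is constant).
The requested Gaussian curvature is K = -0.5000.

-0.5000


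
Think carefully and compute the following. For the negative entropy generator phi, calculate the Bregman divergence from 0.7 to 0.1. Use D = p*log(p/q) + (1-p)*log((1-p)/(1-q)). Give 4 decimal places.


Bregman divergence with negative entropy generator:
D = p*log(p/q) + (1-p)*log((1-p)/(1-q)).
p = 0.7, q = 0.1.
p*log(p/q) = 0.7*log(0.7/0.1) = 1.362137.
(1-p)*log((1-p)/(1-q)) = 0.3*log(0.3/0.9) = -0.329584.
D = 1.362137 + -0.329584 = 1.0326

1.0326


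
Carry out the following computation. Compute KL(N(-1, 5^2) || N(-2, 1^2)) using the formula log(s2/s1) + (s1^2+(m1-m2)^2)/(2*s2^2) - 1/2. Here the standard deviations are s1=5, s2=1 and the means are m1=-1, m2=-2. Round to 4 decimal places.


KL divergence between normal distributions:
KL = log(s2/s1) + (s1^2 + (m1-m2)^2)/(2*s2^2) - 1/2.
log(1/5) = -1.609438.
(5^2 + (-1--2)^2)/(2*1^2) = (25 + 1)/2 = 13.0.
KL = -1.609438 + 13.0 - 0.5 = 10.8906

10.8906


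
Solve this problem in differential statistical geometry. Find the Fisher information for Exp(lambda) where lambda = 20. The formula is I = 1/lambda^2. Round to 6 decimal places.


Fisher information for exponential: I(lambda) = 1/lambda^2.
lambda = 20, lambda^2 = 400.
I = 1/400 = 0.002500

0.002500


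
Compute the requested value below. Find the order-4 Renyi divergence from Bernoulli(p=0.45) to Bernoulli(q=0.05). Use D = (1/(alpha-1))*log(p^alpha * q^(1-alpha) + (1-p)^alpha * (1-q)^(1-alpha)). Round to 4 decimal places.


Renyi divergence of order alpha between Bernoulli distributions:
D = (1/(alpha-1))*log(p^alpha * q^(1-alpha) + (1-p)^alpha * (1-q)^(1-alpha)).
alpha = 4, p = 0.45, q = 0.05.
p^alpha * q^(1-alpha) = 0.45^4 * 0.05^-3 = 328.05.
(1-p)^alpha * (1-q)^(1-alpha) = 0.55^4 * 0.95^-3 = 0.106728.
sum = 328.05 + 0.106728 = 328.156728.
D = (1/3)*log(328.156728) = 1.9312

1.9312


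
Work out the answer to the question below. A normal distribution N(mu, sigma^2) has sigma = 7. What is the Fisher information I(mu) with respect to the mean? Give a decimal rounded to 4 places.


The Fisher information for the mean of a normal distribution is I(mu) = 1/sigma^2.
sigma = 7, so sigma^2 = 49.
I(mu) = 1/49 = 0.0204

0.0204


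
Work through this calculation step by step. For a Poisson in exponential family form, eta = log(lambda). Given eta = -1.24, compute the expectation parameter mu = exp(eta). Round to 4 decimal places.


Expectation parameter for Poisson exponential family:
mu = exp(eta).
eta = -1.24.
mu = exp(-1.24) = 0.2894

0.2894


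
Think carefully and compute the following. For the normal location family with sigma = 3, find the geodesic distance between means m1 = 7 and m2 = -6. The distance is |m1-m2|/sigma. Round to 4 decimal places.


On the fixed-variance normal subfamily, geodesic distance = |m1-m2|/sigma.
|7 - -6| = 13.
sigma = 3.
d = 13/3 = 4.3333

4.3333


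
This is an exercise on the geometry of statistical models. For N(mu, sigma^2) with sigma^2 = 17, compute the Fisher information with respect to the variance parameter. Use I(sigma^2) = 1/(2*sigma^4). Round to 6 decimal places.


Fisher information for variance: I(sigma^2) = 1/(2*sigma^4).
sigma^2 = 17, so sigma^4 = 289.
I = 1/(2*289) = 1/578 = 0.001730

0.001730


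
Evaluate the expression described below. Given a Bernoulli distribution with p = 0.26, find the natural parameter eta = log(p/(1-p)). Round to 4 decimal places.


Natural parameter for Bernoulli: eta = log(p/(1-p)).
p = 0.26, 1-p = 0.74.
p/(1-p) = 0.351351.
eta = log(0.351351) = -1.0460

-1.0460


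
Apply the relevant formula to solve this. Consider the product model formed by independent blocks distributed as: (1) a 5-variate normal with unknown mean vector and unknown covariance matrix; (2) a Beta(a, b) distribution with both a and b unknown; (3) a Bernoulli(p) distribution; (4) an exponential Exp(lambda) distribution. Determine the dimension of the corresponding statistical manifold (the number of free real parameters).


The dimension of a statistical manifold equals the number of free
(independent) real parameters of the model. For a product of independent
blocks the parameter counts add.
- 5-variate normal: 5 (mean) + 5*6/2 = 15 (symmetric covariance) = 20.
- Beta (a, b): 2.
- Bernoulli (p): 1.
- exponential (lambda): 1.
Total = 20 + 2 + 1 + 1 = 24.
Dimension = 24

24


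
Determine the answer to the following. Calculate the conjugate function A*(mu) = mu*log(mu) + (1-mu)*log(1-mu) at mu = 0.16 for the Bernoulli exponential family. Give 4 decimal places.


Legendre transform for Bernoulli:
A*(mu) = mu*log(mu) + (1-mu)*log(1-mu).
mu = 0.16, 1-mu = 0.84.
mu*log(mu) = 0.16*log(0.16) = -0.293213.
(1-mu)*log(1-mu) = 0.84*log(0.84) = -0.146457.
A* = -0.293213 + -0.146457 = -0.4397

-0.4397


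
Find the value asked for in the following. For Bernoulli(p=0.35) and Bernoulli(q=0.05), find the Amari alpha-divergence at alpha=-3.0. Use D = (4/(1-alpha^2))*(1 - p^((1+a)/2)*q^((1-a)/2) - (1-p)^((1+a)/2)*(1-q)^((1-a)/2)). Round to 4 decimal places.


Amari alpha-divergence:
D = (4/(1-alpha^2))*(1 - p^((1+a)/2)*q^((1-a)/2) - (1-p)^((1+a)/2)*(1-q)^((1-a)/2)).
alpha = -3.0, p = 0.35, q = 0.05.
e1 = (1+alpha)/2 = -1.0, e2 = (1-alpha)/2 = 2.0.
t1 = p^e1 * q^e2 = 0.35^-1.0 * 0.05^2.0 = 0.007143.
t2 = (1-p)^e1 * (1-q)^e2 = 0.65^-1.0 * 0.95^2.0 = 1.388462.
4/(1-alpha^2) = -0.5.
D = -0.5*(1 - 0.007143 - 1.388462) = 0.1978

0.1978


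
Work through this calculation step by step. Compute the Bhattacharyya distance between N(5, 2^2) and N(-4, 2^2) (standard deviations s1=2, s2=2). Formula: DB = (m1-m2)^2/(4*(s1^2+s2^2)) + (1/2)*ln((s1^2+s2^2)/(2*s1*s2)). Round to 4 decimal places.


Bhattacharyya distance between two Gaussians:
DB = (m1-m2)^2/(4*(s1^2+s2^2)) + (1/2)*ln((s1^2+s2^2)/(2*s1*s2)).
(m1-m2)^2 = (9)^2 = 81.
s1^2+s2^2 = 4 + 4 = 8.
term1 = 81/32 = 2.53125.
term2 = 0.5*ln(8/8.0) = 0.0.
DB = 2.53125 + 0.0 = 2.5313

2.5313


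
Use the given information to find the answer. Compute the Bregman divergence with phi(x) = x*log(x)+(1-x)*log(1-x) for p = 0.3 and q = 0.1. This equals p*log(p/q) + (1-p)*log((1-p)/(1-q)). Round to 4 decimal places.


Bregman divergence with negative entropy generator:
D = p*log(p/q) + (1-p)*log((1-p)/(1-q)).
p = 0.3, q = 0.1.
p*log(p/q) = 0.3*log(0.3/0.1) = 0.329584.
(1-p)*log((1-p)/(1-q)) = 0.7*log(0.7/0.9) = -0.17592.
D = 0.329584 + -0.17592 = 0.1537

0.1537


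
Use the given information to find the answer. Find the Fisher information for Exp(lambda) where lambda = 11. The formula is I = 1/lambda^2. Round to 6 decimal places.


Fisher information for exponential: I(lambda) = 1/lambda^2.
lambda = 11, lambda^2 = 121.
I = 1/121 = 0.008264

0.008264


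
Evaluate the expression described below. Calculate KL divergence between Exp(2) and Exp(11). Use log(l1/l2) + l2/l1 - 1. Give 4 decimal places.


KL divergence for exponential family:
KL = log(l1/l2) + l2/l1 - 1.
log(2/11) = -1.704748.
11/2 = 5.5.
KL = -1.704748 + 5.5 - 1 = 2.7953

2.7953


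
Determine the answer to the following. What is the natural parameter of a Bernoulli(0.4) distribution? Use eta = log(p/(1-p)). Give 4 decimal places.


Natural parameter for Bernoulli: eta = log(p/(1-p)).
p = 0.4, 1-p = 0.6.
p/(1-p) = 0.666667.
eta = log(0.666667) = -0.4055

-0.4055


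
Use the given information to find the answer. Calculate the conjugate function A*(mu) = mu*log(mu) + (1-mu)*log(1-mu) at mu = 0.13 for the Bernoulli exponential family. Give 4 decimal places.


Legendre transform for Bernoulli:
A*(mu) = mu*log(mu) + (1-mu)*log(1-mu).
mu = 0.13, 1-mu = 0.87.
mu*log(mu) = 0.13*log(0.13) = -0.265229.
(1-mu)*log(1-mu) = 0.87*log(0.87) = -0.121158.
A* = -0.265229 + -0.121158 = -0.3864

-0.3864


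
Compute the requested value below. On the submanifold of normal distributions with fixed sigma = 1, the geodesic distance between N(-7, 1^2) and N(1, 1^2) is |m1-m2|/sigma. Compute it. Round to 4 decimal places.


On the fixed-variance normal subfamily, geodesic distance = |m1-m2|/sigma.
|-7 - 1| = 8.
sigma = 1.
d = 8/1 = 8.0000

8.0000


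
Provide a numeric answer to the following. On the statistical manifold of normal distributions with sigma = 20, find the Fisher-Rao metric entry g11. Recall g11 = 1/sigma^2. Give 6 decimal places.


For the 2-parameter normal family, the Fisher metric has:
  g11 = 1/sigma^2, g22 = 2/sigma^2.
sigma = 20, sigma^2 = 400.
g11 = 0.002500

0.002500


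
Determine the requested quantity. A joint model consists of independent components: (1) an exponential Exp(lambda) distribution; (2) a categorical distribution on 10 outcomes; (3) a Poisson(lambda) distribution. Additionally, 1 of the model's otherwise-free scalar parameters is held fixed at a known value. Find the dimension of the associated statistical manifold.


The dimension of a statistical manifold equals the number of free
(independent) real parameters of the model. For a product of independent
blocks the parameter counts add.
- exponential (lambda): 1.
- categorical on 10 outcomes (probabilities sum to 1): 10-1 = 9.
- Poisson (lambda): 1.
Total = 1 + 9 + 1 = 11.
1 parameter(s) fixed at known values: 11 - 1 = 10.
Dimension = 10

10


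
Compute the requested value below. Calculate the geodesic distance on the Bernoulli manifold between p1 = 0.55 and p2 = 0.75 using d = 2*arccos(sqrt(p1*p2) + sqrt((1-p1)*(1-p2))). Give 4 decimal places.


Geodesic distance on Bernoulli manifold:
d(p1,p2) = 2*arccos(sqrt(p1*p2) + sqrt((1-p1)*(1-p2))).
sqrt(p1*p2) = sqrt(0.55*0.75) = 0.642262.
sqrt((1-p1)*(1-p2)) = sqrt(0.45*0.25) = 0.33541.
arg = 0.642262 + 0.33541 = 0.977672.
d = 2*arccos(0.977672) = 0.4234

0.4234


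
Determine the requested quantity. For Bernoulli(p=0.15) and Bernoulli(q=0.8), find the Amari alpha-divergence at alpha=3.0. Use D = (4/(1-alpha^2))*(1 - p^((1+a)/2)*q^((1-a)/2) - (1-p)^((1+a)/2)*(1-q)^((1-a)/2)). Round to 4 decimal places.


Amari alpha-divergence:
D = (4/(1-alpha^2))*(1 - p^((1+a)/2)*q^((1-a)/2) - (1-p)^((1+a)/2)*(1-q)^((1-a)/2)).
alpha = 3.0, p = 0.15, q = 0.8.
e1 = (1+alpha)/2 = 2.0, e2 = (1-alpha)/2 = -1.0.
t1 = p^e1 * q^e2 = 0.15^2.0 * 0.8^-1.0 = 0.028125.
t2 = (1-p)^e1 * (1-q)^e2 = 0.85^2.0 * 0.2^-1.0 = 3.6125.
4/(1-alpha^2) = -0.5.
D = -0.5*(1 - 0.028125 - 3.6125) = 1.3203

1.3203


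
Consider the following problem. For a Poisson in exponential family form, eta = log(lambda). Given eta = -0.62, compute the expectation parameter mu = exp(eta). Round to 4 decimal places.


Expectation parameter for Poisson exponential family:
mu = exp(eta).
eta = -0.62.
mu = exp(-0.62) = 0.5379

0.5379


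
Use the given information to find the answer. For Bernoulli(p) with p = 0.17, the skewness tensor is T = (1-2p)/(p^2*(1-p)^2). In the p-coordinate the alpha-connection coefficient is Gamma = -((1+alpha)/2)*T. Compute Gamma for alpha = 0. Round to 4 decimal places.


Skewness (Amari-Chentsov) tensor: T = (1-2p)/(p^2*(1-p)^2).
p = 0.17, 1-2p = 0.66, p^2 = 0.0289, (1-p)^2 = 0.6889.
T = 0.66/(0.0289 * 0.6889) = 33.150487.
In the p-coordinate, Gamma^(alpha) = Gamma^(0) - (alpha/2)*T with Gamma^(0) = (1/2)*g'(p) = -T/2,
so Gamma^(alpha) = -((1+alpha)/2)*T.
alpha = 0, -(1+alpha)/2 = -0.5.
Gamma = -0.5 * 33.150487 = -16.5752

-16.5752


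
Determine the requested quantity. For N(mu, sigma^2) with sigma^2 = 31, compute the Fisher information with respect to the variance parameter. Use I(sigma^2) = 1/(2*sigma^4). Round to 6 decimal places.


Fisher information for variance: I(sigma^2) = 1/(2*sigma^4).
sigma^2 = 31, so sigma^4 = 961.
I = 1/(2*961) = 1/1922 = 0.000520

0.000520


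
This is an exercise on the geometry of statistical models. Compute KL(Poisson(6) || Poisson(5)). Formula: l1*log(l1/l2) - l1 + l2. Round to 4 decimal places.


KL divergence for Poisson:
KL = l1*log(l1/l2) - l1 + l2.
l1 = 6, l2 = 5.
log(6/5) = 0.182322.
l1*log(l1/l2) = 6 * 0.182322 = 1.093929.
KL = 1.093929 - 6 + 5 = 0.0939

0.0939


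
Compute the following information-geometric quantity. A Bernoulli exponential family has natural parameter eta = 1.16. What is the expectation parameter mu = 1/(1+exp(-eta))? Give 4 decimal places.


Dual coordinate (expectation parameter) for Bernoulli:
mu = 1/(1+exp(-eta)).
eta = 1.16.
exp(-eta) = exp(-1.16) = 0.313486.
mu = 1/(1+0.313486) = 0.7613

0.7613


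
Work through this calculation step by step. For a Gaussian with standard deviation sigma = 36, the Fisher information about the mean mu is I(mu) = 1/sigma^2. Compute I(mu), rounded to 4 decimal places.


The Fisher information for the mean of a normal distribution is I(mu) = 1/sigma^2.
sigma = 36, so sigma^2 = 1296.
I(mu) = 1/1296 = 0.0008

0.0008


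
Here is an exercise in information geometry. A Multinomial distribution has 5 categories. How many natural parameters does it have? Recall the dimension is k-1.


Exponential family dimension calculation:
For Multinomial with k=5 categories, dim = k-1 = 4.

4


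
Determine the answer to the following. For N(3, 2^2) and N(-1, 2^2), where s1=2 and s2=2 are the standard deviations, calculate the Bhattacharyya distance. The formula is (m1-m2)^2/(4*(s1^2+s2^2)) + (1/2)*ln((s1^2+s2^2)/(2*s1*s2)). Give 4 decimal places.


Bhattacharyya distance between two Gaussians:
DB = (m1-m2)^2/(4*(s1^2+s2^2)) + (1/2)*ln((s1^2+s2^2)/(2*s1*s2)).
(m1-m2)^2 = (4)^2 = 16.
s1^2+s2^2 = 4 + 4 = 8.
term1 = 16/32 = 0.5.
term2 = 0.5*ln(8/8.0) = 0.0.
DB = 0.5 + 0.0 = 0.5000

0.5000


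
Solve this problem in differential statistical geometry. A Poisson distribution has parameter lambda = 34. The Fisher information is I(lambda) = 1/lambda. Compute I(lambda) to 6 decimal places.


Fisher information for Poisson: I(lambda) = 1/lambda.
lambda = 34.
I(lambda) = 1/34 = 0.029412

0.029412


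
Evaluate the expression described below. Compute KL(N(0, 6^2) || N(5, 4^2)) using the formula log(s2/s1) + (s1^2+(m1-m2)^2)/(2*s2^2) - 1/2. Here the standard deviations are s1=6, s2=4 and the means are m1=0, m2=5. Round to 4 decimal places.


KL divergence between normal distributions:
KL = log(s2/s1) + (s1^2 + (m1-m2)^2)/(2*s2^2) - 1/2.
log(4/6) = -0.405465.
(6^2 + (0-5)^2)/(2*4^2) = (36 + 25)/32 = 1.90625.
KL = -0.405465 + 1.90625 - 0.5 = 1.0008

1.0008


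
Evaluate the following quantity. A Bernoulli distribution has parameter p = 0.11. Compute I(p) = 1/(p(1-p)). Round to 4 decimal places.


For Bernoulli(p), Fisher information is I(p) = 1/(p*(1-p)).
p = 0.11, 1-p = 0.89.
p*(1-p) = 0.0979.
I(p) = 1/0.0979 = 10.2145

10.2145


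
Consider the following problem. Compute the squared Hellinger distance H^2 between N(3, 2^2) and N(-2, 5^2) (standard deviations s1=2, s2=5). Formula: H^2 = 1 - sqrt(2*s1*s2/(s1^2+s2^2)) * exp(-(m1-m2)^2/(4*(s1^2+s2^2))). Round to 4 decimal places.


Squared Hellinger distance for Gaussians:
H^2 = 1 - sqrt(2*s1*s2/(s1^2+s2^2)) * exp(-(m1-m2)^2/(4*(s1^2+s2^2))).
s1^2 = 4, s2^2 = 25, s1^2+s2^2 = 29.
sqrt(2*2*5/(29)) = 0.830455.
(m1-m2)^2 = (5)^2 = 25.
exp(-25/(4*29)) = exp(-0.215517) = 0.806124.
H^2 = 1 - 0.830455*0.806124 = 0.3306

0.3306


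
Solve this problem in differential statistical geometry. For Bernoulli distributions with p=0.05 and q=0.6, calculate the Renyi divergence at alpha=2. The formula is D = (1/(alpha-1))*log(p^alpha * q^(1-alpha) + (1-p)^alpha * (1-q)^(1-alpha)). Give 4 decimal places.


Renyi divergence of order alpha between Bernoulli distributions:
D = (1/(alpha-1))*log(p^alpha * q^(1-alpha) + (1-p)^alpha * (1-q)^(1-alpha)).
alpha = 2, p = 0.05, q = 0.6.
p^alpha * q^(1-alpha) = 0.05^2 * 0.6^-1 = 0.004167.
(1-p)^alpha * (1-q)^(1-alpha) = 0.95^2 * 0.4^-1 = 2.25625.
sum = 0.004167 + 2.25625 = 2.260417.
D = (1/1)*log(2.260417) = 0.8155

0.8155


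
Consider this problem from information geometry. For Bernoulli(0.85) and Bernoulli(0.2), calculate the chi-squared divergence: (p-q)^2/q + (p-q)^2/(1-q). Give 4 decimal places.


Chi-squared divergence between Bernoulli distributions:
chi^2 = (p-q)^2/q + (p-q)^2/(1-q).
p = 0.85, q = 0.2, p-q = 0.65.
(p-q)^2 = 0.4225.
term1 = 0.4225/0.2 = 2.1125.
term2 = 0.4225/0.8 = 0.528125.
chi^2 = 2.1125 + 0.528125 = 2.6406

2.6406


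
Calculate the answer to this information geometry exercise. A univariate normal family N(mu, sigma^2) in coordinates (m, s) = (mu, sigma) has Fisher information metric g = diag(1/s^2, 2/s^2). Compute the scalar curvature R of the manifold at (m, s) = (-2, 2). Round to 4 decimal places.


The metric has the form g = (A dm^2 + B ds^2)/s^2 with A = 1, B = 2.
Substitute u = sqrt(A/B)*m: g = B*(du^2 + ds^2)/s^2, i.e. B times the
Poincare upper half-plane metric, which has constant Gaussian curvature -1.
Scaling a 2D metric by a constant c divides the Gaussian curvature by c,
so K = -1/B = -1/(2) = -0.5000 everywhere (the point (m, s) = (-2, 2) is irrelevant:
the curvature is constant).
Scalar curvature in dimension 2: R = 2K = -2/(2) = -1.0000.

-1.0000


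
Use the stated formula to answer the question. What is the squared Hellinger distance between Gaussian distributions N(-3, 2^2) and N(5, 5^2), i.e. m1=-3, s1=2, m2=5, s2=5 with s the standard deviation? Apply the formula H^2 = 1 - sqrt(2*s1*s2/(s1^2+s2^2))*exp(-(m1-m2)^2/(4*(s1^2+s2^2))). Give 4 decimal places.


Squared Hellinger distance for Gaussians:
H^2 = 1 - sqrt(2*s1*s2/(s1^2+s2^2)) * exp(-(m1-m2)^2/(4*(s1^2+s2^2))).
s1^2 = 4, s2^2 = 25, s1^2+s2^2 = 29.
sqrt(2*2*5/(29)) = 0.830455.
(m1-m2)^2 = (-8)^2 = 64.
exp(-64/(4*29)) = exp(-0.551724) = 0.575956.
H^2 = 1 - 0.830455*0.575956 = 0.5217

0.5217


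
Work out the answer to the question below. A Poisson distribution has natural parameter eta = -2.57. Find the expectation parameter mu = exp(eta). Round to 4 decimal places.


Expectation parameter for Poisson exponential family:
mu = exp(eta).
eta = -2.57.
mu = exp(-2.57) = 0.0765

0.0765


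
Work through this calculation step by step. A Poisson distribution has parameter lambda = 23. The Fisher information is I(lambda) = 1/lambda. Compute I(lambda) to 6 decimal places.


Fisher information for Poisson: I(lambda) = 1/lambda.
lambda = 23.
I(lambda) = 1/23 = 0.043478

0.043478


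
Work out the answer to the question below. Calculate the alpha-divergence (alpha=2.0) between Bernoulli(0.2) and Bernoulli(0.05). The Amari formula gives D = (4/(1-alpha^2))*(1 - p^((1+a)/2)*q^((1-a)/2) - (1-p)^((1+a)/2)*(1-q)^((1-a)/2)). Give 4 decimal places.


Amari alpha-divergence:
D = (4/(1-alpha^2))*(1 - p^((1+a)/2)*q^((1-a)/2) - (1-p)^((1+a)/2)*(1-q)^((1-a)/2)).
alpha = 2.0, p = 0.2, q = 0.05.
e1 = (1+alpha)/2 = 1.5, e2 = (1-alpha)/2 = -0.5.
t1 = p^e1 * q^e2 = 0.2^1.5 * 0.05^-0.5 = 0.4.
t2 = (1-p)^e1 * (1-q)^e2 = 0.8^1.5 * 0.95^-0.5 = 0.73413.
4/(1-alpha^2) = -1.333333.
D = -1.333333*(1 - 0.4 - 0.73413) = 0.1788

0.1788


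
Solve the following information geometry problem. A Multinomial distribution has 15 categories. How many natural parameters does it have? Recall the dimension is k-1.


Exponential family dimension calculation:
For Multinomial with k=15 categories, dim = k-1 = 14.

14


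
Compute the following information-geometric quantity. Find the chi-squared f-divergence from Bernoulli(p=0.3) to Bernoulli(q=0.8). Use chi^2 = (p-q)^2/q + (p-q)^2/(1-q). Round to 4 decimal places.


Chi-squared divergence between Bernoulli distributions:
chi^2 = (p-q)^2/q + (p-q)^2/(1-q).
p = 0.3, q = 0.8, p-q = -0.5.
(p-q)^2 = 0.25.
term1 = 0.25/0.8 = 0.3125.
term2 = 0.25/0.2 = 1.25.
chi^2 = 0.3125 + 1.25 = 1.5625

1.5625


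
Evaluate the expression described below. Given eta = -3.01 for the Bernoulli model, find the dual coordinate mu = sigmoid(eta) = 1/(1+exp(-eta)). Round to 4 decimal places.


Dual coordinate (expectation parameter) for Bernoulli:
mu = 1/(1+exp(-eta)).
eta = -3.01.
exp(-eta) = exp(3.01) = 20.2874.
mu = 1/(1+20.2874) = 0.0470

0.0470


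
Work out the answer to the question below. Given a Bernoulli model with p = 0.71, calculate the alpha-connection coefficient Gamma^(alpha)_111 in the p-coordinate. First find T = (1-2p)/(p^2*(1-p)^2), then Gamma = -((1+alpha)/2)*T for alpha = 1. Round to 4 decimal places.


Skewness (Amari-Chentsov) tensor: T = (1-2p)/(p^2*(1-p)^2).
p = 0.71, 1-2p = -0.42, p^2 = 0.5041, (1-p)^2 = 0.0841.
T = -0.42/(0.5041 * 0.0841) = -9.906873.
In the p-coordinate, Gamma^(alpha) = Gamma^(0) - (alpha/2)*T with Gamma^(0) = (1/2)*g'(p) = -T/2,
so Gamma^(alpha) = -((1+alpha)/2)*T.
alpha = 1, -(1+alpha)/2 = -1.0.
Gamma = -1.0 * -9.906873 = 9.9069

9.9069


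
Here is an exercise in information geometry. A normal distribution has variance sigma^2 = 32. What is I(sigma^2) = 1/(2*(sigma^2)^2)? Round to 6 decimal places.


Fisher information for variance: I(sigma^2) = 1/(2*sigma^4).
sigma^2 = 32, so sigma^4 = 1024.
I = 1/(2*1024) = 1/2048 = 0.000488

0.000488


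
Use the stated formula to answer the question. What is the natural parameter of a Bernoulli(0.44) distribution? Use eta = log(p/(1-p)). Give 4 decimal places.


Natural parameter for Bernoulli: eta = log(p/(1-p)).
p = 0.44, 1-p = 0.56.
p/(1-p) = 0.785714.
eta = log(0.785714) = -0.2412

-0.2412


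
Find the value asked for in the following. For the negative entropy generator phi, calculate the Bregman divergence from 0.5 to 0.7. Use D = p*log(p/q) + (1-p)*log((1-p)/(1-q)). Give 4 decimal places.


Bregman divergence with negative entropy generator:
D = p*log(p/q) + (1-p)*log((1-p)/(1-q)).
p = 0.5, q = 0.7.
p*log(p/q) = 0.5*log(0.5/0.7) = -0.168236.
(1-p)*log((1-p)/(1-q)) = 0.5*log(0.5/0.3) = 0.255413.
D = -0.168236 + 0.255413 = 0.0872

0.0872


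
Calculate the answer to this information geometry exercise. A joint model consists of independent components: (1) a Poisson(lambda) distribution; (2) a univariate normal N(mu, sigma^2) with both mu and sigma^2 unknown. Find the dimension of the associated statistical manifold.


The dimension of a statistical manifold equals the number of free
(independent) real parameters of the model. For a product of independent
blocks the parameter counts add.
- Poisson (lambda): 1.
- normal (mu, sigma^2): 2.
Total = 1 + 2 = 3.
Dimension = 3

3


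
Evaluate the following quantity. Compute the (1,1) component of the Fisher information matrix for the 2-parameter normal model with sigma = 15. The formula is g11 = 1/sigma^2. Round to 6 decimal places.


For the 2-parameter normal family, the Fisher metric has:
  g11 = 1/sigma^2, g22 = 2/sigma^2.
sigma = 15, sigma^2 = 225.
g11 = 0.004444

0.004444


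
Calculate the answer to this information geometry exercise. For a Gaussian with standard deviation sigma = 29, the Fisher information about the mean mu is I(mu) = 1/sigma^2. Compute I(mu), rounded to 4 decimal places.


The Fisher information for the mean of a normal distribution is I(mu) = 1/sigma^2.
sigma = 29, so sigma^2 = 841.
I(mu) = 1/841 = 0.0012

0.0012


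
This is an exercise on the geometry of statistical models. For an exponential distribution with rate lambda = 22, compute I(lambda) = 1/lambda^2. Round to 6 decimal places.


Fisher information for exponential: I(lambda) = 1/lambda^2.
lambda = 22, lambda^2 = 484.
I = 1/484 = 0.002066

0.002066


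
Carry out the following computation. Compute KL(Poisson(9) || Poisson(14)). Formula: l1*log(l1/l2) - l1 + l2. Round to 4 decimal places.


KL divergence for Poisson:
KL = l1*log(l1/l2) - l1 + l2.
l1 = 9, l2 = 14.
log(9/14) = -0.441833.
l1*log(l1/l2) = 9 * -0.441833 = -3.976495.
KL = -3.976495 - 9 + 14 = 1.0235

1.0235


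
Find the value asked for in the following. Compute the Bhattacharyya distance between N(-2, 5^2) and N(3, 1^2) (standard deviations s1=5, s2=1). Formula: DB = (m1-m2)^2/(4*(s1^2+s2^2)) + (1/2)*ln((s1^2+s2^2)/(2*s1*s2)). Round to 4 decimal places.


Bhattacharyya distance between two Gaussians:
DB = (m1-m2)^2/(4*(s1^2+s2^2)) + (1/2)*ln((s1^2+s2^2)/(2*s1*s2)).
(m1-m2)^2 = (-5)^2 = 25.
s1^2+s2^2 = 25 + 1 = 26.
term1 = 25/104 = 0.240385.
term2 = 0.5*ln(26/10.0) = 0.477756.
DB = 0.240385 + 0.477756 = 0.7181

0.7181


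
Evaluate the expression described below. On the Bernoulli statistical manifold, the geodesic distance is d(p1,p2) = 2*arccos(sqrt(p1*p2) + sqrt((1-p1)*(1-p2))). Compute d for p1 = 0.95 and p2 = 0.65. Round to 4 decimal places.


Geodesic distance on Bernoulli manifold:
d(p1,p2) = 2*arccos(sqrt(p1*p2) + sqrt((1-p1)*(1-p2))).
sqrt(p1*p2) = sqrt(0.95*0.65) = 0.785812.
sqrt((1-p1)*(1-p2)) = sqrt(0.05*0.35) = 0.132288.
arg = 0.785812 + 0.132288 = 0.918099.
d = 2*arccos(0.918099) = 0.8151

0.8151


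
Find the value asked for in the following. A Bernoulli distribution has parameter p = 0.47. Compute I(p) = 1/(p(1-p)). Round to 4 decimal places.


For Bernoulli(p), Fisher information is I(p) = 1/(p*(1-p)).
p = 0.47, 1-p = 0.53.
p*(1-p) = 0.2491.
I(p) = 1/0.2491 = 4.0145

4.0145


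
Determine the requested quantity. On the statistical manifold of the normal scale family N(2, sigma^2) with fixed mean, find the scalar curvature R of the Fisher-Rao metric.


This family has a single free parameter, so its statistical manifold
is 1-dimensional. The Riemann curvature tensor of any 1-dimensional
Riemannian manifold vanishes identically, so R = 0.

0


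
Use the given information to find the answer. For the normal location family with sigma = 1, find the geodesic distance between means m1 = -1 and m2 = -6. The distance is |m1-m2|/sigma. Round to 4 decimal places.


On the fixed-variance normal subfamily, geodesic distance = |m1-m2|/sigma.
|-1 - -6| = 5.
sigma = 1.
d = 5/1 = 5.0000

5.0000


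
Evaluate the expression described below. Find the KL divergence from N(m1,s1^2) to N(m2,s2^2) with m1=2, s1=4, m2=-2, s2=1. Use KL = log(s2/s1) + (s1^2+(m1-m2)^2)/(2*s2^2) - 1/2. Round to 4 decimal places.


KL divergence between normal distributions:
KL = log(s2/s1) + (s1^2 + (m1-m2)^2)/(2*s2^2) - 1/2.
log(1/4) = -1.386294.
(4^2 + (2--2)^2)/(2*1^2) = (16 + 16)/2 = 16.0.
KL = -1.386294 + 16.0 - 0.5 = 14.1137

14.1137


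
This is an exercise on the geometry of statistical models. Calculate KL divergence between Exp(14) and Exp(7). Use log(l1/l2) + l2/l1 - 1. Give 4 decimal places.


KL divergence for exponential family:
KL = log(l1/l2) + l2/l1 - 1.
log(14/7) = 0.693147.
7/14 = 0.5.
KL = 0.693147 + 0.5 - 1 = 0.1931

0.1931


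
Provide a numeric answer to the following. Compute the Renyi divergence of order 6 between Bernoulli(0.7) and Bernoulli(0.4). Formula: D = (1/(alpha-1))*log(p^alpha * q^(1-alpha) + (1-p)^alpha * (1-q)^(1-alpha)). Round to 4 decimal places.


Renyi divergence of order alpha between Bernoulli distributions:
D = (1/(alpha-1))*log(p^alpha * q^(1-alpha) + (1-p)^alpha * (1-q)^(1-alpha)).
alpha = 6, p = 0.7, q = 0.4.
p^alpha * q^(1-alpha) = 0.7^6 * 0.4^-5 = 11.48916.
(1-p)^alpha * (1-q)^(1-alpha) = 0.3^6 * 0.6^-5 = 0.009375.
sum = 11.48916 + 0.009375 = 11.498535.
D = (1/5)*log(11.498535) = 0.4884

0.4884


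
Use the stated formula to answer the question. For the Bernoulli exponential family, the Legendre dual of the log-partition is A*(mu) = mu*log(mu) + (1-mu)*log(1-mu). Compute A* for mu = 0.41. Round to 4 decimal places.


Legendre transform for Bernoulli:
A*(mu) = mu*log(mu) + (1-mu)*log(1-mu).
mu = 0.41, 1-mu = 0.59.
mu*log(mu) = 0.41*log(0.41) = -0.365555.
(1-mu)*log(1-mu) = 0.59*log(0.59) = -0.311303.
A* = -0.365555 + -0.311303 = -0.6769

-0.6769


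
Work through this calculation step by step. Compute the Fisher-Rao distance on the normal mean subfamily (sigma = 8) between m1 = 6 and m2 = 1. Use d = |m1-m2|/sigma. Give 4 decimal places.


On the fixed-variance normal subfamily, geodesic distance = |m1-m2|/sigma.
|6 - 1| = 5.
sigma = 8.
d = 5/8 = 0.6250

0.6250


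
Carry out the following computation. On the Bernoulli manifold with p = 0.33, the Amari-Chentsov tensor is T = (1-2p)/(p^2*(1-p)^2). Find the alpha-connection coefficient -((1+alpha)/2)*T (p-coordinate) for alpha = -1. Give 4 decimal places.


Skewness (Amari-Chentsov) tensor: T = (1-2p)/(p^2*(1-p)^2).
p = 0.33, 1-2p = 0.34, p^2 = 0.1089, (1-p)^2 = 0.4489.
T = 0.34/(0.1089 * 0.4489) = 6.955069.
In the p-coordinate, Gamma^(alpha) = Gamma^(0) - (alpha/2)*T with Gamma^(0) = (1/2)*g'(p) = -T/2,
so Gamma^(alpha) = -((1+alpha)/2)*T.
alpha = -1, -(1+alpha)/2 = 0.0.
Gamma = 0.0 * 6.955069 = 0.0000

0.0000


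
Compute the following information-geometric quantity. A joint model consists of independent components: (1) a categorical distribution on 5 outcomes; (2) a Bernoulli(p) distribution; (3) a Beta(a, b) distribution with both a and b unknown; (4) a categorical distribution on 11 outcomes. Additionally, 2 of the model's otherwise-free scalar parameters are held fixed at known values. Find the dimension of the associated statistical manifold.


The dimension of a statistical manifold equals the number of free
(independent) real parameters of the model. For a product of independent
blocks the parameter counts add.
- categorical on 5 outcomes (probabilities sum to 1): 5-1 = 4.
- Bernoulli (p): 1.
- Beta (a, b): 2.
- categorical on 11 outcomes (probabilities sum to 1): 11-1 = 10.
Total = 4 + 1 + 2 + 10 = 17.
2 parameter(s) fixed at known values: 17 - 2 = 15.
Dimension = 15

15


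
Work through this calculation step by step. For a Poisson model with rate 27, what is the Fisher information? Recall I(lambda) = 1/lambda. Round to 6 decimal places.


Fisher information for Poisson: I(lambda) = 1/lambda.
lambda = 27.
I(lambda) = 1/27 = 0.037037

0.037037


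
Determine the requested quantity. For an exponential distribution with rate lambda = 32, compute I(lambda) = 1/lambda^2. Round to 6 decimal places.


Fisher information for exponential: I(lambda) = 1/lambda^2.
lambda = 32, lambda^2 = 1024.
I = 1/1024 = 0.000977

0.000977


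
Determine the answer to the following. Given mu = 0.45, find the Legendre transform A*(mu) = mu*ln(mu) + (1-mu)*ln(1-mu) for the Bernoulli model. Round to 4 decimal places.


Legendre transform for Bernoulli:
A*(mu) = mu*log(mu) + (1-mu)*log(1-mu).
mu = 0.45, 1-mu = 0.55.
mu*log(mu) = 0.45*log(0.45) = -0.359328.
(1-mu)*log(1-mu) = 0.55*log(0.55) = -0.32881.
A* = -0.359328 + -0.32881 = -0.6881

-0.6881


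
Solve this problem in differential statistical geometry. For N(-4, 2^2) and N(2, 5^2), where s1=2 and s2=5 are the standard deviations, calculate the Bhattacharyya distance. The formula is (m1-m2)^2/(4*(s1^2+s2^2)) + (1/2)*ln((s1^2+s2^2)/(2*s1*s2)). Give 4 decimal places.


Bhattacharyya distance between two Gaussians:
DB = (m1-m2)^2/(4*(s1^2+s2^2)) + (1/2)*ln((s1^2+s2^2)/(2*s1*s2)).
(m1-m2)^2 = (-6)^2 = 36.
s1^2+s2^2 = 4 + 25 = 29.
term1 = 36/116 = 0.310345.
term2 = 0.5*ln(29/20.0) = 0.185782.
DB = 0.310345 + 0.185782 = 0.4961

0.4961


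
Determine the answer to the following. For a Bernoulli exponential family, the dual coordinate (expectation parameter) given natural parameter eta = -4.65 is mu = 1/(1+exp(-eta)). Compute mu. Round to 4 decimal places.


Dual coordinate (expectation parameter) for Bernoulli:
mu = 1/(1+exp(-eta)).
eta = -4.65.
exp(-eta) = exp(4.65) = 104.584986.
mu = 1/(1+104.584986) = 0.0095

0.0095


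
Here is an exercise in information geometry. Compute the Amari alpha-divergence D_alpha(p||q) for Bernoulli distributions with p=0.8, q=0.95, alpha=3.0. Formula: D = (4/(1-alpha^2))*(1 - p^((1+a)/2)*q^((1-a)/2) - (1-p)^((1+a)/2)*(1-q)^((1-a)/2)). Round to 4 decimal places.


Amari alpha-divergence:
D = (4/(1-alpha^2))*(1 - p^((1+a)/2)*q^((1-a)/2) - (1-p)^((1+a)/2)*(1-q)^((1-a)/2)).
alpha = 3.0, p = 0.8, q = 0.95.
e1 = (1+alpha)/2 = 2.0, e2 = (1-alpha)/2 = -1.0.
t1 = p^e1 * q^e2 = 0.8^2.0 * 0.95^-1.0 = 0.673684.
t2 = (1-p)^e1 * (1-q)^e2 = 0.2^2.0 * 0.05^-1.0 = 0.8.
4/(1-alpha^2) = -0.5.
D = -0.5*(1 - 0.673684 - 0.8) = 0.2368

0.2368


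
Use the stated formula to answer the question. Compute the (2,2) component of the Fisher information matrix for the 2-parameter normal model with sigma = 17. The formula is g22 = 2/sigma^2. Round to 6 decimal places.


For the 2-parameter normal family, the Fisher metric has:
  g11 = 1/sigma^2, g22 = 2/sigma^2.
sigma = 17, sigma^2 = 289.
g22 = 0.006920

0.006920


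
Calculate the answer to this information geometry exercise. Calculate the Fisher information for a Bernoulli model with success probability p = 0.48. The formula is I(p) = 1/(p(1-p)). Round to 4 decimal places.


For Bernoulli(p), Fisher information is I(p) = 1/(p*(1-p)).
p = 0.48, 1-p = 0.52.
p*(1-p) = 0.2496.
I(p) = 1/0.2496 = 4.0064

4.0064


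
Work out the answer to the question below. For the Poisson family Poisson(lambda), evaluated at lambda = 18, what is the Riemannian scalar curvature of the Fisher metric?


This family has a single free parameter, so its statistical manifold
is 1-dimensional. The Riemann curvature tensor of any 1-dimensional
Riemannian manifold vanishes identically, so R = 0.

0


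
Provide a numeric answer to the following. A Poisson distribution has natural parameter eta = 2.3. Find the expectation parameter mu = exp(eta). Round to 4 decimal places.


Expectation parameter for Poisson exponential family:
mu = exp(eta).
eta = 2.3.
mu = exp(2.3) = 9.9742

9.9742


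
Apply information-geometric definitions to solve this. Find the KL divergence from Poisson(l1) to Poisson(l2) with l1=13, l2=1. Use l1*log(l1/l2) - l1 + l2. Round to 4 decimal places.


KL divergence for Poisson:
KL = l1*log(l1/l2) - l1 + l2.
l1 = 13, l2 = 1.
log(13/1) = 2.564949.
l1*log(l1/l2) = 13 * 2.564949 = 33.344342.
KL = 33.344342 - 13 + 1 = 21.3443

21.3443


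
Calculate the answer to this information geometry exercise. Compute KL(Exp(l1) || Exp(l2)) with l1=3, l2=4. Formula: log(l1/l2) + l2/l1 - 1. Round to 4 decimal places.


KL divergence for exponential family:
KL = log(l1/l2) + l2/l1 - 1.
log(3/4) = -0.287682.
4/3 = 1.333333.
KL = -0.287682 + 1.333333 - 1 = 0.0457

0.0457


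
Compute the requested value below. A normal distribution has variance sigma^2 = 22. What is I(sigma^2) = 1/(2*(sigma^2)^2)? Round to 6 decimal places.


Fisher information for variance: I(sigma^2) = 1/(2*sigma^4).
sigma^2 = 22, so sigma^4 = 484.
I = 1/(2*484) = 1/968 = 0.001033

0.001033


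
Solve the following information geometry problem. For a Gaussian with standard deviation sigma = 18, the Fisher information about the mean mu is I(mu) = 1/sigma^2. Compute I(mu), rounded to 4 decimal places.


The Fisher information for the mean of a normal distribution is I(mu) = 1/sigma^2.
sigma = 18, so sigma^2 = 324.
I(mu) = 1/324 = 0.0031

0.0031


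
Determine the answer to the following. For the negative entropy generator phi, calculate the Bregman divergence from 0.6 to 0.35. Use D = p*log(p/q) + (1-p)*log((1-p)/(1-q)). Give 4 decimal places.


Bregman divergence with negative entropy generator:
D = p*log(p/q) + (1-p)*log((1-p)/(1-q)).
p = 0.6, q = 0.35.
p*log(p/q) = 0.6*log(0.6/0.35) = 0.323398.
(1-p)*log((1-p)/(1-q)) = 0.4*log(0.4/0.65) = -0.194203.
D = 0.323398 + -0.194203 = 0.1292

0.1292
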